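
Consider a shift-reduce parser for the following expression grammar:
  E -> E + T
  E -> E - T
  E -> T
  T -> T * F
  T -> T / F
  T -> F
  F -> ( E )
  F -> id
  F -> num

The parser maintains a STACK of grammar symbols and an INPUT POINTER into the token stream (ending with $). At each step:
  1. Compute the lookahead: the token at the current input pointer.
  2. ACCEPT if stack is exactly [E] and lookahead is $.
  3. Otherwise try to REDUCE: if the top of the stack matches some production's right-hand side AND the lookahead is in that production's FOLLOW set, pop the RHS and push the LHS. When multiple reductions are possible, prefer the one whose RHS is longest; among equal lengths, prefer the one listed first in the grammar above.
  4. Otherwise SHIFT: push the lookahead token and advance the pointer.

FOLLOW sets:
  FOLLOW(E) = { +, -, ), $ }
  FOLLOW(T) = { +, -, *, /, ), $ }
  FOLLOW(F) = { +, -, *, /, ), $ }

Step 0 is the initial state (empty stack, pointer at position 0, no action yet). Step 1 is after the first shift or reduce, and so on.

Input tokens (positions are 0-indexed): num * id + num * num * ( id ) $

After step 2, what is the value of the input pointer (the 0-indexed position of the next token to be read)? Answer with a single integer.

Step 1: shift num. Stack=[num] ptr=1 lookahead=* remaining=[* id + num * num * ( id ) $]
Step 2: reduce F->num. Stack=[F] ptr=1 lookahead=* remaining=[* id + num * num * ( id ) $]

Answer: 1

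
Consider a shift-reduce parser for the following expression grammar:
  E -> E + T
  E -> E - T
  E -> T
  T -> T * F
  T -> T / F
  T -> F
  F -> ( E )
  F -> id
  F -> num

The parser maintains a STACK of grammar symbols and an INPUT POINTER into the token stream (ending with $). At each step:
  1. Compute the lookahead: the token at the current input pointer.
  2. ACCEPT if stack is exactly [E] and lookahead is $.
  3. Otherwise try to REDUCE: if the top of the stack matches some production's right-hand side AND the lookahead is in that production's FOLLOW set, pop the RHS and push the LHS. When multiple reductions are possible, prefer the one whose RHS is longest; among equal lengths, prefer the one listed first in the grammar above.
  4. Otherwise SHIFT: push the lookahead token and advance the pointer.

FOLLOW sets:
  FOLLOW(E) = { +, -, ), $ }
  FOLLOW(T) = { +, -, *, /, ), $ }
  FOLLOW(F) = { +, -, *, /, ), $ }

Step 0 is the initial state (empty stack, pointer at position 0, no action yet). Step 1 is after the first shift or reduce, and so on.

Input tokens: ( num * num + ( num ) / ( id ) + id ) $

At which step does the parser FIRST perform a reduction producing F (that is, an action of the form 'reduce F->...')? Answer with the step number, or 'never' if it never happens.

Step 1: shift (. Stack=[(] ptr=1 lookahead=num remaining=[num * num + ( num ) / ( id ) + id ) $]
Step 2: shift num. Stack=[( num] ptr=2 lookahead=* remaining=[* num + ( num ) / ( id ) + id ) $]
Step 3: reduce F->num. Stack=[( F] ptr=2 lookahead=* remaining=[* num + ( num ) / ( id ) + id ) $]

Answer: 3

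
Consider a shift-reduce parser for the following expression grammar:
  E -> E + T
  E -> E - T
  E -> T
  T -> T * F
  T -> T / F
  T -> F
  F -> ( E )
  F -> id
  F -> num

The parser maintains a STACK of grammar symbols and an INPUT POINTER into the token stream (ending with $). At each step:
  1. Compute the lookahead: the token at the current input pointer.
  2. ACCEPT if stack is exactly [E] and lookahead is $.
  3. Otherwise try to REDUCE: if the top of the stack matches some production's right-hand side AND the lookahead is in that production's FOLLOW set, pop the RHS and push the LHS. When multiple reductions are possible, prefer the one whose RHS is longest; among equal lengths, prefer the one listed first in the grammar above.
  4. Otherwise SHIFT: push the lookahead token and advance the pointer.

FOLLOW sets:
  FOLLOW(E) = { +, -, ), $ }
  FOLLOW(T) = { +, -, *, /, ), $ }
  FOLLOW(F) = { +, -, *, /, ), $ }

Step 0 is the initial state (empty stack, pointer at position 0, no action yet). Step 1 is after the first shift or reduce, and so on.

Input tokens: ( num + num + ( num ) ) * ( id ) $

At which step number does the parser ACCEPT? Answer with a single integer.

Step 1: shift (. Stack=[(] ptr=1 lookahead=num remaining=[num + num + ( num ) ) * ( id ) $]
Step 2: shift num. Stack=[( num] ptr=2 lookahead=+ remaining=[+ num + ( num ) ) * ( id ) $]
Step 3: reduce F->num. Stack=[( F] ptr=2 lookahead=+ remaining=[+ num + ( num ) ) * ( id ) $]
Step 4: reduce T->F. Stack=[( T] ptr=2 lookahead=+ remaining=[+ num + ( num ) ) * ( id ) $]
Step 5: reduce E->T. Stack=[( E] ptr=2 lookahead=+ remaining=[+ num + ( num ) ) * ( id ) $]
Step 6: shift +. Stack=[( E +] ptr=3 lookahead=num remaining=[num + ( num ) ) * ( id ) $]
Step 7: shift num. Stack=[( E + num] ptr=4 lookahead=+ remaining=[+ ( num ) ) * ( id ) $]
Step 8: reduce F->num. Stack=[( E + F] ptr=4 lookahead=+ remaining=[+ ( num ) ) * ( id ) $]
Step 9: reduce T->F. Stack=[( E + T] ptr=4 lookahead=+ remaining=[+ ( num ) ) * ( id ) $]
Step 10: reduce E->E + T. Stack=[( E] ptr=4 lookahead=+ remaining=[+ ( num ) ) * ( id ) $]
Step 11: shift +. Stack=[( E +] ptr=5 lookahead=( remaining=[( num ) ) * ( id ) $]
Step 12: shift (. Stack=[( E + (] ptr=6 lookahead=num remaining=[num ) ) * ( id ) $]
Step 13: shift num. Stack=[( E + ( num] ptr=7 lookahead=) remaining=[) ) * ( id ) $]
Step 14: reduce F->num. Stack=[( E + ( F] ptr=7 lookahead=) remaining=[) ) * ( id ) $]
Step 15: reduce T->F. Stack=[( E + ( T] ptr=7 lookahead=) remaining=[) ) * ( id ) $]
Step 16: reduce E->T. Stack=[( E + ( E] ptr=7 lookahead=) remaining=[) ) * ( id ) $]
Step 17: shift ). Stack=[( E + ( E )] ptr=8 lookahead=) remaining=[) * ( id ) $]
Step 18: reduce F->( E ). Stack=[( E + F] ptr=8 lookahead=) remaining=[) * ( id ) $]
Step 19: reduce T->F. Stack=[( E + T] ptr=8 lookahead=) remaining=[) * ( id ) $]
Step 20: reduce E->E + T. Stack=[( E] ptr=8 lookahead=) remaining=[) * ( id ) $]
Step 21: shift ). Stack=[( E )] ptr=9 lookahead=* remaining=[* ( id ) $]
Step 22: reduce F->( E ). Stack=[F] ptr=9 lookahead=* remaining=[* ( id ) $]
Step 23: reduce T->F. Stack=[T] ptr=9 lookahead=* remaining=[* ( id ) $]
Step 24: shift *. Stack=[T *] ptr=10 lookahead=( remaining=[( id ) $]
Step 25: shift (. Stack=[T * (] ptr=11 lookahead=id remaining=[id ) $]
Step 26: shift id. Stack=[T * ( id] ptr=12 lookahead=) remaining=[) $]
Step 27: reduce F->id. Stack=[T * ( F] ptr=12 lookahead=) remaining=[) $]
Step 28: reduce T->F. Stack=[T * ( T] ptr=12 lookahead=) remaining=[) $]
Step 29: reduce E->T. Stack=[T * ( E] ptr=12 lookahead=) remaining=[) $]
Step 30: shift ). Stack=[T * ( E )] ptr=13 lookahead=$ remaining=[$]
Step 31: reduce F->( E ). Stack=[T * F] ptr=13 lookahead=$ remaining=[$]
Step 32: reduce T->T * F. Stack=[T] ptr=13 lookahead=$ remaining=[$]
Step 33: reduce E->T. Stack=[E] ptr=13 lookahead=$ remaining=[$]
Step 34: accept. Stack=[E] ptr=13 lookahead=$ remaining=[$]

Answer: 34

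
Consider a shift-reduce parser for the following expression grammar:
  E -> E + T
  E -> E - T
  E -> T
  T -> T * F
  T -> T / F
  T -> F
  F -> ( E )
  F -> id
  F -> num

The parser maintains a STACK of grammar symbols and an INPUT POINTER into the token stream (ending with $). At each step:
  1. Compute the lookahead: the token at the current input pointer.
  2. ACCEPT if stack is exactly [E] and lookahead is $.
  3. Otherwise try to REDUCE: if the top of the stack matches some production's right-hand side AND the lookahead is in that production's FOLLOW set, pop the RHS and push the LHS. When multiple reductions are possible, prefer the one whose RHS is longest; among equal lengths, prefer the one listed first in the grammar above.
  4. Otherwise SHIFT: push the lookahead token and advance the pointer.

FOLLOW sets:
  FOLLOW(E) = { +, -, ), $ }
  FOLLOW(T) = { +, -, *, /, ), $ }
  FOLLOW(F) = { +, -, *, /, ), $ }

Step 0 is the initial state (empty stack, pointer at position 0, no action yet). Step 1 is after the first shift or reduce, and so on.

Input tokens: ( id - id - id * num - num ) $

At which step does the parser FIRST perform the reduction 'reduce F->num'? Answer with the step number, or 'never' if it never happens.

Answer: 17

Derivation:
Step 1: shift (. Stack=[(] ptr=1 lookahead=id remaining=[id - id - id * num - num ) $]
Step 2: shift id. Stack=[( id] ptr=2 lookahead=- remaining=[- id - id * num - num ) $]
Step 3: reduce F->id. Stack=[( F] ptr=2 lookahead=- remaining=[- id - id * num - num ) $]
Step 4: reduce T->F. Stack=[( T] ptr=2 lookahead=- remaining=[- id - id * num - num ) $]
Step 5: reduce E->T. Stack=[( E] ptr=2 lookahead=- remaining=[- id - id * num - num ) $]
Step 6: shift -. Stack=[( E -] ptr=3 lookahead=id remaining=[id - id * num - num ) $]
Step 7: shift id. Stack=[( E - id] ptr=4 lookahead=- remaining=[- id * num - num ) $]
Step 8: reduce F->id. Stack=[( E - F] ptr=4 lookahead=- remaining=[- id * num - num ) $]
Step 9: reduce T->F. Stack=[( E - T] ptr=4 lookahead=- remaining=[- id * num - num ) $]
Step 10: reduce E->E - T. Stack=[( E] ptr=4 lookahead=- remaining=[- id * num - num ) $]
Step 11: shift -. Stack=[( E -] ptr=5 lookahead=id remaining=[id * num - num ) $]
Step 12: shift id. Stack=[( E - id] ptr=6 lookahead=* remaining=[* num - num ) $]
Step 13: reduce F->id. Stack=[( E - F] ptr=6 lookahead=* remaining=[* num - num ) $]
Step 14: reduce T->F. Stack=[( E - T] ptr=6 lookahead=* remaining=[* num - num ) $]
Step 15: shift *. Stack=[( E - T *] ptr=7 lookahead=num remaining=[num - num ) $]
Step 16: shift num. Stack=[( E - T * num] ptr=8 lookahead=- remaining=[- num ) $]
Step 17: reduce F->num. Stack=[( E - T * F] ptr=8 lookahead=- remaining=[- num ) $]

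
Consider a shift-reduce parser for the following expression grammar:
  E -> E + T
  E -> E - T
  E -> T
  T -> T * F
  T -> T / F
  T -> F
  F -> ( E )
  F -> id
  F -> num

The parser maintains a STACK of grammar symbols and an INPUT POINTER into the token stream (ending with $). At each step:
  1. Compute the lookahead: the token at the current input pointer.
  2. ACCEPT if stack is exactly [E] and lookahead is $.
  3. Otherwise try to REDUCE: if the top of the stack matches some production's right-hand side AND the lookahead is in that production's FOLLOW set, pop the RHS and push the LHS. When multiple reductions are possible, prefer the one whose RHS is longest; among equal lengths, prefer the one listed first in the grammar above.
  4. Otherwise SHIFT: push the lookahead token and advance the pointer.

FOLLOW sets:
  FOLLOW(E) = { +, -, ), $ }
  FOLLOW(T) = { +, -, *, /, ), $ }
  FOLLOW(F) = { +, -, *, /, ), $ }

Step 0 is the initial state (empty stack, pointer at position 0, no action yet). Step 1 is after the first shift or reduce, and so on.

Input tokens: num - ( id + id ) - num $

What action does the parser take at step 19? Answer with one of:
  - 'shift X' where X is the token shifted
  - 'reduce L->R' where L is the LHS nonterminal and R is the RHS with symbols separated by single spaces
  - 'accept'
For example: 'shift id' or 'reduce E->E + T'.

Step 1: shift num. Stack=[num] ptr=1 lookahead=- remaining=[- ( id + id ) - num $]
Step 2: reduce F->num. Stack=[F] ptr=1 lookahead=- remaining=[- ( id + id ) - num $]
Step 3: reduce T->F. Stack=[T] ptr=1 lookahead=- remaining=[- ( id + id ) - num $]
Step 4: reduce E->T. Stack=[E] ptr=1 lookahead=- remaining=[- ( id + id ) - num $]
Step 5: shift -. Stack=[E -] ptr=2 lookahead=( remaining=[( id + id ) - num $]
Step 6: shift (. Stack=[E - (] ptr=3 lookahead=id remaining=[id + id ) - num $]
Step 7: shift id. Stack=[E - ( id] ptr=4 lookahead=+ remaining=[+ id ) - num $]
Step 8: reduce F->id. Stack=[E - ( F] ptr=4 lookahead=+ remaining=[+ id ) - num $]
Step 9: reduce T->F. Stack=[E - ( T] ptr=4 lookahead=+ remaining=[+ id ) - num $]
Step 10: reduce E->T. Stack=[E - ( E] ptr=4 lookahead=+ remaining=[+ id ) - num $]
Step 11: shift +. Stack=[E - ( E +] ptr=5 lookahead=id remaining=[id ) - num $]
Step 12: shift id. Stack=[E - ( E + id] ptr=6 lookahead=) remaining=[) - num $]
Step 13: reduce F->id. Stack=[E - ( E + F] ptr=6 lookahead=) remaining=[) - num $]
Step 14: reduce T->F. Stack=[E - ( E + T] ptr=6 lookahead=) remaining=[) - num $]
Step 15: reduce E->E + T. Stack=[E - ( E] ptr=6 lookahead=) remaining=[) - num $]
Step 16: shift ). Stack=[E - ( E )] ptr=7 lookahead=- remaining=[- num $]
Step 17: reduce F->( E ). Stack=[E - F] ptr=7 lookahead=- remaining=[- num $]
Step 18: reduce T->F. Stack=[E - T] ptr=7 lookahead=- remaining=[- num $]
Step 19: reduce E->E - T. Stack=[E] ptr=7 lookahead=- remaining=[- num $]

Answer: reduce E->E - T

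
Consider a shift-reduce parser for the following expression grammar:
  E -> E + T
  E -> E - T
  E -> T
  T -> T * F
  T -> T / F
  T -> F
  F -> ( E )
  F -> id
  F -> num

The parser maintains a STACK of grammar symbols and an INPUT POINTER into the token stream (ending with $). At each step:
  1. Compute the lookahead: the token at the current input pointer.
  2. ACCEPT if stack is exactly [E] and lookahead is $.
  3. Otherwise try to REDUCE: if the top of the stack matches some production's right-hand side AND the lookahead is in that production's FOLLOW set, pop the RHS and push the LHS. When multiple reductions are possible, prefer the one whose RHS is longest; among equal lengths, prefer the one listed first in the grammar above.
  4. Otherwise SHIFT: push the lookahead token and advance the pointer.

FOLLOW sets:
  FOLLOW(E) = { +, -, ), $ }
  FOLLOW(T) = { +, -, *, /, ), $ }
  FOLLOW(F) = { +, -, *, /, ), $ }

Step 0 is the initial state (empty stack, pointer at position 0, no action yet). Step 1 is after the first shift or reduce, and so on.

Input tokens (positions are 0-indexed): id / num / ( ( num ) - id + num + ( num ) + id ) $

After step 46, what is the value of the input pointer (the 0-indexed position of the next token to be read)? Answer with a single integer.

Step 1: shift id. Stack=[id] ptr=1 lookahead=/ remaining=[/ num / ( ( num ) - id + num + ( num ) + id ) $]
Step 2: reduce F->id. Stack=[F] ptr=1 lookahead=/ remaining=[/ num / ( ( num ) - id + num + ( num ) + id ) $]
Step 3: reduce T->F. Stack=[T] ptr=1 lookahead=/ remaining=[/ num / ( ( num ) - id + num + ( num ) + id ) $]
Step 4: shift /. Stack=[T /] ptr=2 lookahead=num remaining=[num / ( ( num ) - id + num + ( num ) + id ) $]
Step 5: shift num. Stack=[T / num] ptr=3 lookahead=/ remaining=[/ ( ( num ) - id + num + ( num ) + id ) $]
Step 6: reduce F->num. Stack=[T / F] ptr=3 lookahead=/ remaining=[/ ( ( num ) - id + num + ( num ) + id ) $]
Step 7: reduce T->T / F. Stack=[T] ptr=3 lookahead=/ remaining=[/ ( ( num ) - id + num + ( num ) + id ) $]
Step 8: shift /. Stack=[T /] ptr=4 lookahead=( remaining=[( ( num ) - id + num + ( num ) + id ) $]
Step 9: shift (. Stack=[T / (] ptr=5 lookahead=( remaining=[( num ) - id + num + ( num ) + id ) $]
Step 10: shift (. Stack=[T / ( (] ptr=6 lookahead=num remaining=[num ) - id + num + ( num ) + id ) $]
Step 11: shift num. Stack=[T / ( ( num] ptr=7 lookahead=) remaining=[) - id + num + ( num ) + id ) $]
Step 12: reduce F->num. Stack=[T / ( ( F] ptr=7 lookahead=) remaining=[) - id + num + ( num ) + id ) $]
Step 13: reduce T->F. Stack=[T / ( ( T] ptr=7 lookahead=) remaining=[) - id + num + ( num ) + id ) $]
Step 14: reduce E->T. Stack=[T / ( ( E] ptr=7 lookahead=) remaining=[) - id + num + ( num ) + id ) $]
Step 15: shift ). Stack=[T / ( ( E )] ptr=8 lookahead=- remaining=[- id + num + ( num ) + id ) $]
Step 16: reduce F->( E ). Stack=[T / ( F] ptr=8 lookahead=- remaining=[- id + num + ( num ) + id ) $]
Step 17: reduce T->F. Stack=[T / ( T] ptr=8 lookahead=- remaining=[- id + num + ( num ) + id ) $]
Step 18: reduce E->T. Stack=[T / ( E] ptr=8 lookahead=- remaining=[- id + num + ( num ) + id ) $]
Step 19: shift -. Stack=[T / ( E -] ptr=9 lookahead=id remaining=[id + num + ( num ) + id ) $]
Step 20: shift id. Stack=[T / ( E - id] ptr=10 lookahead=+ remaining=[+ num + ( num ) + id ) $]
Step 21: reduce F->id. Stack=[T / ( E - F] ptr=10 lookahead=+ remaining=[+ num + ( num ) + id ) $]
Step 22: reduce T->F. Stack=[T / ( E - T] ptr=10 lookahead=+ remaining=[+ num + ( num ) + id ) $]
Step 23: reduce E->E - T. Stack=[T / ( E] ptr=10 lookahead=+ remaining=[+ num + ( num ) + id ) $]
Step 24: shift +. Stack=[T / ( E +] ptr=11 lookahead=num remaining=[num + ( num ) + id ) $]
Step 25: shift num. Stack=[T / ( E + num] ptr=12 lookahead=+ remaining=[+ ( num ) + id ) $]
Step 26: reduce F->num. Stack=[T / ( E + F] ptr=12 lookahead=+ remaining=[+ ( num ) + id ) $]
Step 27: reduce T->F. Stack=[T / ( E + T] ptr=12 lookahead=+ remaining=[+ ( num ) + id ) $]
Step 28: reduce E->E + T. Stack=[T / ( E] ptr=12 lookahead=+ remaining=[+ ( num ) + id ) $]
Step 29: shift +. Stack=[T / ( E +] ptr=13 lookahead=( remaining=[( num ) + id ) $]
Step 30: shift (. Stack=[T / ( E + (] ptr=14 lookahead=num remaining=[num ) + id ) $]
Step 31: shift num. Stack=[T / ( E + ( num] ptr=15 lookahead=) remaining=[) + id ) $]
Step 32: reduce F->num. Stack=[T / ( E + ( F] ptr=15 lookahead=) remaining=[) + id ) $]
Step 33: reduce T->F. Stack=[T / ( E + ( T] ptr=15 lookahead=) remaining=[) + id ) $]
Step 34: reduce E->T. Stack=[T / ( E + ( E] ptr=15 lookahead=) remaining=[) + id ) $]
Step 35: shift ). Stack=[T / ( E + ( E )] ptr=16 lookahead=+ remaining=[+ id ) $]
Step 36: reduce F->( E ). Stack=[T / ( E + F] ptr=16 lookahead=+ remaining=[+ id ) $]
Step 37: reduce T->F. Stack=[T / ( E + T] ptr=16 lookahead=+ remaining=[+ id ) $]
Step 38: reduce E->E + T. Stack=[T / ( E] ptr=16 lookahead=+ remaining=[+ id ) $]
Step 39: shift +. Stack=[T / ( E +] ptr=17 lookahead=id remaining=[id ) $]
Step 40: shift id. Stack=[T / ( E + id] ptr=18 lookahead=) remaining=[) $]
Step 41: reduce F->id. Stack=[T / ( E + F] ptr=18 lookahead=) remaining=[) $]
Step 42: reduce T->F. Stack=[T / ( E + T] ptr=18 lookahead=) remaining=[) $]
Step 43: reduce E->E + T. Stack=[T / ( E] ptr=18 lookahead=) remaining=[) $]
Step 44: shift ). Stack=[T / ( E )] ptr=19 lookahead=$ remaining=[$]
Step 45: reduce F->( E ). Stack=[T / F] ptr=19 lookahead=$ remaining=[$]
Step 46: reduce T->T / F. Stack=[T] ptr=19 lookahead=$ remaining=[$]

Answer: 19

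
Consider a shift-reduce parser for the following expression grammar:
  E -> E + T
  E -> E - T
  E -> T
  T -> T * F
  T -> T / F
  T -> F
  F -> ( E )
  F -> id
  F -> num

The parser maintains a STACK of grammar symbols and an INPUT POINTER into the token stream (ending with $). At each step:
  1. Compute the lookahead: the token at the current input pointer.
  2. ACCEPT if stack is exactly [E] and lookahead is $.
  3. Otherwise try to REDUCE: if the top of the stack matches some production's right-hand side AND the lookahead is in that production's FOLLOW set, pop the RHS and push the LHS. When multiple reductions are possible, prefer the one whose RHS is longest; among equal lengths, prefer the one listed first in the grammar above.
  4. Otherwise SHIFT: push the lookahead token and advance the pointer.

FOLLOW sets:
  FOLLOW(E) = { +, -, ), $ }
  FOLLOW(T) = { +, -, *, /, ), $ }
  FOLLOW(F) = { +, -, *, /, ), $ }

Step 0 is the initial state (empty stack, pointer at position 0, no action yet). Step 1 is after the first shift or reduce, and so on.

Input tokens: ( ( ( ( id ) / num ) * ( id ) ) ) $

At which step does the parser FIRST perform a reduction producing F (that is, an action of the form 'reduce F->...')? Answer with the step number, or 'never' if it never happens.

Step 1: shift (. Stack=[(] ptr=1 lookahead=( remaining=[( ( ( id ) / num ) * ( id ) ) ) $]
Step 2: shift (. Stack=[( (] ptr=2 lookahead=( remaining=[( ( id ) / num ) * ( id ) ) ) $]
Step 3: shift (. Stack=[( ( (] ptr=3 lookahead=( remaining=[( id ) / num ) * ( id ) ) ) $]
Step 4: shift (. Stack=[( ( ( (] ptr=4 lookahead=id remaining=[id ) / num ) * ( id ) ) ) $]
Step 5: shift id. Stack=[( ( ( ( id] ptr=5 lookahead=) remaining=[) / num ) * ( id ) ) ) $]
Step 6: reduce F->id. Stack=[( ( ( ( F] ptr=5 lookahead=) remaining=[) / num ) * ( id ) ) ) $]

Answer: 6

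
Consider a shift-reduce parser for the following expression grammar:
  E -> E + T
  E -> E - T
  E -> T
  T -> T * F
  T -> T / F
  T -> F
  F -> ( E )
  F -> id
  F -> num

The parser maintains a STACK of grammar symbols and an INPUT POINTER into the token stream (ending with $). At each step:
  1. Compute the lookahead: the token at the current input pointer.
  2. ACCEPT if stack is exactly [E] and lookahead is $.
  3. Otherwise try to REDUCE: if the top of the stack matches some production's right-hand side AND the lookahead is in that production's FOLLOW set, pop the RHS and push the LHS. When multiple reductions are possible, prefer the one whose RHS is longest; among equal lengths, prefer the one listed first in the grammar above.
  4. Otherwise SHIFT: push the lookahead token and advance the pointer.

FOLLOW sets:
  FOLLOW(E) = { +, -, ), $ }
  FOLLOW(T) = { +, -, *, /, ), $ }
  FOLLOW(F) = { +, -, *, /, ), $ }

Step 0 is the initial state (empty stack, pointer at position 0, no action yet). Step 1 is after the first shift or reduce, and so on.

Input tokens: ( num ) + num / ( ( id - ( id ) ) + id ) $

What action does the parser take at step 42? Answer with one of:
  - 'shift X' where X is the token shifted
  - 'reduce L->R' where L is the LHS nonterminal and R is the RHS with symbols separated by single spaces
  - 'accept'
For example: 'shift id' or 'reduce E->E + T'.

Step 1: shift (. Stack=[(] ptr=1 lookahead=num remaining=[num ) + num / ( ( id - ( id ) ) + id ) $]
Step 2: shift num. Stack=[( num] ptr=2 lookahead=) remaining=[) + num / ( ( id - ( id ) ) + id ) $]
Step 3: reduce F->num. Stack=[( F] ptr=2 lookahead=) remaining=[) + num / ( ( id - ( id ) ) + id ) $]
Step 4: reduce T->F. Stack=[( T] ptr=2 lookahead=) remaining=[) + num / ( ( id - ( id ) ) + id ) $]
Step 5: reduce E->T. Stack=[( E] ptr=2 lookahead=) remaining=[) + num / ( ( id - ( id ) ) + id ) $]
Step 6: shift ). Stack=[( E )] ptr=3 lookahead=+ remaining=[+ num / ( ( id - ( id ) ) + id ) $]
Step 7: reduce F->( E ). Stack=[F] ptr=3 lookahead=+ remaining=[+ num / ( ( id - ( id ) ) + id ) $]
Step 8: reduce T->F. Stack=[T] ptr=3 lookahead=+ remaining=[+ num / ( ( id - ( id ) ) + id ) $]
Step 9: reduce E->T. Stack=[E] ptr=3 lookahead=+ remaining=[+ num / ( ( id - ( id ) ) + id ) $]
Step 10: shift +. Stack=[E +] ptr=4 lookahead=num remaining=[num / ( ( id - ( id ) ) + id ) $]
Step 11: shift num. Stack=[E + num] ptr=5 lookahead=/ remaining=[/ ( ( id - ( id ) ) + id ) $]
Step 12: reduce F->num. Stack=[E + F] ptr=5 lookahead=/ remaining=[/ ( ( id - ( id ) ) + id ) $]
Step 13: reduce T->F. Stack=[E + T] ptr=5 lookahead=/ remaining=[/ ( ( id - ( id ) ) + id ) $]
Step 14: shift /. Stack=[E + T /] ptr=6 lookahead=( remaining=[( ( id - ( id ) ) + id ) $]
Step 15: shift (. Stack=[E + T / (] ptr=7 lookahead=( remaining=[( id - ( id ) ) + id ) $]
Step 16: shift (. Stack=[E + T / ( (] ptr=8 lookahead=id remaining=[id - ( id ) ) + id ) $]
Step 17: shift id. Stack=[E + T / ( ( id] ptr=9 lookahead=- remaining=[- ( id ) ) + id ) $]
Step 18: reduce F->id. Stack=[E + T / ( ( F] ptr=9 lookahead=- remaining=[- ( id ) ) + id ) $]
Step 19: reduce T->F. Stack=[E + T / ( ( T] ptr=9 lookahead=- remaining=[- ( id ) ) + id ) $]
Step 20: reduce E->T. Stack=[E + T / ( ( E] ptr=9 lookahead=- remaining=[- ( id ) ) + id ) $]
Step 21: shift -. Stack=[E + T / ( ( E -] ptr=10 lookahead=( remaining=[( id ) ) + id ) $]
Step 22: shift (. Stack=[E + T / ( ( E - (] ptr=11 lookahead=id remaining=[id ) ) + id ) $]
Step 23: shift id. Stack=[E + T / ( ( E - ( id] ptr=12 lookahead=) remaining=[) ) + id ) $]
Step 24: reduce F->id. Stack=[E + T / ( ( E - ( F] ptr=12 lookahead=) remaining=[) ) + id ) $]
Step 25: reduce T->F. Stack=[E + T / ( ( E - ( T] ptr=12 lookahead=) remaining=[) ) + id ) $]
Step 26: reduce E->T. Stack=[E + T / ( ( E - ( E] ptr=12 lookahead=) remaining=[) ) + id ) $]
Step 27: shift ). Stack=[E + T / ( ( E - ( E )] ptr=13 lookahead=) remaining=[) + id ) $]
Step 28: reduce F->( E ). Stack=[E + T / ( ( E - F] ptr=13 lookahead=) remaining=[) + id ) $]
Step 29: reduce T->F. Stack=[E + T / ( ( E - T] ptr=13 lookahead=) remaining=[) + id ) $]
Step 30: reduce E->E - T. Stack=[E + T / ( ( E] ptr=13 lookahead=) remaining=[) + id ) $]
Step 31: shift ). Stack=[E + T / ( ( E )] ptr=14 lookahead=+ remaining=[+ id ) $]
Step 32: reduce F->( E ). Stack=[E + T / ( F] ptr=14 lookahead=+ remaining=[+ id ) $]
Step 33: reduce T->F. Stack=[E + T / ( T] ptr=14 lookahead=+ remaining=[+ id ) $]
Step 34: reduce E->T. Stack=[E + T / ( E] ptr=14 lookahead=+ remaining=[+ id ) $]
Step 35: shift +. Stack=[E + T / ( E +] ptr=15 lookahead=id remaining=[id ) $]
Step 36: shift id. Stack=[E + T / ( E + id] ptr=16 lookahead=) remaining=[) $]
Step 37: reduce F->id. Stack=[E + T / ( E + F] ptr=16 lookahead=) remaining=[) $]
Step 38: reduce T->F. Stack=[E + T / ( E + T] ptr=16 lookahead=) remaining=[) $]
Step 39: reduce E->E + T. Stack=[E + T / ( E] ptr=16 lookahead=) remaining=[) $]
Step 40: shift ). Stack=[E + T / ( E )] ptr=17 lookahead=$ remaining=[$]
Step 41: reduce F->( E ). Stack=[E + T / F] ptr=17 lookahead=$ remaining=[$]
Step 42: reduce T->T / F. Stack=[E + T] ptr=17 lookahead=$ remaining=[$]

Answer: reduce T->T / F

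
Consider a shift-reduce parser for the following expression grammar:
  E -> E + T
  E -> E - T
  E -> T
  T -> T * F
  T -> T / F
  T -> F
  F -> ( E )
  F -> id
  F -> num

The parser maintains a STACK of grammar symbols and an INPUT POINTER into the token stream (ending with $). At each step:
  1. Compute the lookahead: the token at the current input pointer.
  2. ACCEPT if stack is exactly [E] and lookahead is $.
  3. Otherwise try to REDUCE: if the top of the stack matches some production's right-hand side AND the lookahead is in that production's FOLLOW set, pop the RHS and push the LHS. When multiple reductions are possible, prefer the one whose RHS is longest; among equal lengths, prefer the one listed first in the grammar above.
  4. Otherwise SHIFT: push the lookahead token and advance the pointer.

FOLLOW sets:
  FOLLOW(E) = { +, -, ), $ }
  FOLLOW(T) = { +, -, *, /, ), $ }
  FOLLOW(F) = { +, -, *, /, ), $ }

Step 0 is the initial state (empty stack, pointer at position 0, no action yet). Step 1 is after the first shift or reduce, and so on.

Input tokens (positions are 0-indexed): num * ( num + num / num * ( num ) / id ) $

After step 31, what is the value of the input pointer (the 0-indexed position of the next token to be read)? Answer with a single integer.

Step 1: shift num. Stack=[num] ptr=1 lookahead=* remaining=[* ( num + num / num * ( num ) / id ) $]
Step 2: reduce F->num. Stack=[F] ptr=1 lookahead=* remaining=[* ( num + num / num * ( num ) / id ) $]
Step 3: reduce T->F. Stack=[T] ptr=1 lookahead=* remaining=[* ( num + num / num * ( num ) / id ) $]
Step 4: shift *. Stack=[T *] ptr=2 lookahead=( remaining=[( num + num / num * ( num ) / id ) $]
Step 5: shift (. Stack=[T * (] ptr=3 lookahead=num remaining=[num + num / num * ( num ) / id ) $]
Step 6: shift num. Stack=[T * ( num] ptr=4 lookahead=+ remaining=[+ num / num * ( num ) / id ) $]
Step 7: reduce F->num. Stack=[T * ( F] ptr=4 lookahead=+ remaining=[+ num / num * ( num ) / id ) $]
Step 8: reduce T->F. Stack=[T * ( T] ptr=4 lookahead=+ remaining=[+ num / num * ( num ) / id ) $]
Step 9: reduce E->T. Stack=[T * ( E] ptr=4 lookahead=+ remaining=[+ num / num * ( num ) / id ) $]
Step 10: shift +. Stack=[T * ( E +] ptr=5 lookahead=num remaining=[num / num * ( num ) / id ) $]
Step 11: shift num. Stack=[T * ( E + num] ptr=6 lookahead=/ remaining=[/ num * ( num ) / id ) $]
Step 12: reduce F->num. Stack=[T * ( E + F] ptr=6 lookahead=/ remaining=[/ num * ( num ) / id ) $]
Step 13: reduce T->F. Stack=[T * ( E + T] ptr=6 lookahead=/ remaining=[/ num * ( num ) / id ) $]
Step 14: shift /. Stack=[T * ( E + T /] ptr=7 lookahead=num remaining=[num * ( num ) / id ) $]
Step 15: shift num. Stack=[T * ( E + T / num] ptr=8 lookahead=* remaining=[* ( num ) / id ) $]
Step 16: reduce F->num. Stack=[T * ( E + T / F] ptr=8 lookahead=* remaining=[* ( num ) / id ) $]
Step 17: reduce T->T / F. Stack=[T * ( E + T] ptr=8 lookahead=* remaining=[* ( num ) / id ) $]
Step 18: shift *. Stack=[T * ( E + T *] ptr=9 lookahead=( remaining=[( num ) / id ) $]
Step 19: shift (. Stack=[T * ( E + T * (] ptr=10 lookahead=num remaining=[num ) / id ) $]
Step 20: shift num. Stack=[T * ( E + T * ( num] ptr=11 lookahead=) remaining=[) / id ) $]
Step 21: reduce F->num. Stack=[T * ( E + T * ( F] ptr=11 lookahead=) remaining=[) / id ) $]
Step 22: reduce T->F. Stack=[T * ( E + T * ( T] ptr=11 lookahead=) remaining=[) / id ) $]
Step 23: reduce E->T. Stack=[T * ( E + T * ( E] ptr=11 lookahead=) remaining=[) / id ) $]
Step 24: shift ). Stack=[T * ( E + T * ( E )] ptr=12 lookahead=/ remaining=[/ id ) $]
Step 25: reduce F->( E ). Stack=[T * ( E + T * F] ptr=12 lookahead=/ remaining=[/ id ) $]
Step 26: reduce T->T * F. Stack=[T * ( E + T] ptr=12 lookahead=/ remaining=[/ id ) $]
Step 27: shift /. Stack=[T * ( E + T /] ptr=13 lookahead=id remaining=[id ) $]
Step 28: shift id. Stack=[T * ( E + T / id] ptr=14 lookahead=) remaining=[) $]
Step 29: reduce F->id. Stack=[T * ( E + T / F] ptr=14 lookahead=) remaining=[) $]
Step 30: reduce T->T / F. Stack=[T * ( E + T] ptr=14 lookahead=) remaining=[) $]
Step 31: reduce E->E + T. Stack=[T * ( E] ptr=14 lookahead=) remaining=[) $]

Answer: 14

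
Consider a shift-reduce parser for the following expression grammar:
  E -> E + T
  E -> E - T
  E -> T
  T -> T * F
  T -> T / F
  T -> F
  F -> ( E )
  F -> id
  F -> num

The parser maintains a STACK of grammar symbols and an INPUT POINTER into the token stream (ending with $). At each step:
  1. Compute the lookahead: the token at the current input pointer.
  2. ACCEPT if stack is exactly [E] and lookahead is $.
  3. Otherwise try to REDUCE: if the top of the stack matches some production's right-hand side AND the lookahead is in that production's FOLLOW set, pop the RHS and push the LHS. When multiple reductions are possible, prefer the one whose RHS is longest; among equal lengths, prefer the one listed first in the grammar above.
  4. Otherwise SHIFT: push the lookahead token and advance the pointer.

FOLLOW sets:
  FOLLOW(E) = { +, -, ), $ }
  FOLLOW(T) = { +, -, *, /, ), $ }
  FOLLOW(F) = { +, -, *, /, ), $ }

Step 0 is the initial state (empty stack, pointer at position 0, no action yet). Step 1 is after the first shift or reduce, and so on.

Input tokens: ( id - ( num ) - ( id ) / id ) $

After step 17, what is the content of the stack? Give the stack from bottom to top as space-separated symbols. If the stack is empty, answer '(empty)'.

Step 1: shift (. Stack=[(] ptr=1 lookahead=id remaining=[id - ( num ) - ( id ) / id ) $]
Step 2: shift id. Stack=[( id] ptr=2 lookahead=- remaining=[- ( num ) - ( id ) / id ) $]
Step 3: reduce F->id. Stack=[( F] ptr=2 lookahead=- remaining=[- ( num ) - ( id ) / id ) $]
Step 4: reduce T->F. Stack=[( T] ptr=2 lookahead=- remaining=[- ( num ) - ( id ) / id ) $]
Step 5: reduce E->T. Stack=[( E] ptr=2 lookahead=- remaining=[- ( num ) - ( id ) / id ) $]
Step 6: shift -. Stack=[( E -] ptr=3 lookahead=( remaining=[( num ) - ( id ) / id ) $]
Step 7: shift (. Stack=[( E - (] ptr=4 lookahead=num remaining=[num ) - ( id ) / id ) $]
Step 8: shift num. Stack=[( E - ( num] ptr=5 lookahead=) remaining=[) - ( id ) / id ) $]
Step 9: reduce F->num. Stack=[( E - ( F] ptr=5 lookahead=) remaining=[) - ( id ) / id ) $]
Step 10: reduce T->F. Stack=[( E - ( T] ptr=5 lookahead=) remaining=[) - ( id ) / id ) $]
Step 11: reduce E->T. Stack=[( E - ( E] ptr=5 lookahead=) remaining=[) - ( id ) / id ) $]
Step 12: shift ). Stack=[( E - ( E )] ptr=6 lookahead=- remaining=[- ( id ) / id ) $]
Step 13: reduce F->( E ). Stack=[( E - F] ptr=6 lookahead=- remaining=[- ( id ) / id ) $]
Step 14: reduce T->F. Stack=[( E - T] ptr=6 lookahead=- remaining=[- ( id ) / id ) $]
Step 15: reduce E->E - T. Stack=[( E] ptr=6 lookahead=- remaining=[- ( id ) / id ) $]
Step 16: shift -. Stack=[( E -] ptr=7 lookahead=( remaining=[( id ) / id ) $]
Step 17: shift (. Stack=[( E - (] ptr=8 lookahead=id remaining=[id ) / id ) $]

Answer: ( E - (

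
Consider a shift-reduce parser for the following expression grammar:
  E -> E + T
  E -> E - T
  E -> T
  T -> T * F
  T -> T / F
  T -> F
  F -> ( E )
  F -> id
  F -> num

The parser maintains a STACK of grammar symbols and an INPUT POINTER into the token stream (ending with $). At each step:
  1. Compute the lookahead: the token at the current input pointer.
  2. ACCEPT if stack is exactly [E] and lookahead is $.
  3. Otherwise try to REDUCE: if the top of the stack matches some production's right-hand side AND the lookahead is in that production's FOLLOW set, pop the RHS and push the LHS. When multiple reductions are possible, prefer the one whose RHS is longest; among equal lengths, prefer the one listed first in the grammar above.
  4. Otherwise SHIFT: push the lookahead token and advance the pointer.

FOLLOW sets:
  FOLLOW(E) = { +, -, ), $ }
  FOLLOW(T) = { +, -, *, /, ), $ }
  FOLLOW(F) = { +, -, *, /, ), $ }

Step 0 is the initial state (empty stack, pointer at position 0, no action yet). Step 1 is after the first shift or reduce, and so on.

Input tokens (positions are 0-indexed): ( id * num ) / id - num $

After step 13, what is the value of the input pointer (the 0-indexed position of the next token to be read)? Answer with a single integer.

Step 1: shift (. Stack=[(] ptr=1 lookahead=id remaining=[id * num ) / id - num $]
Step 2: shift id. Stack=[( id] ptr=2 lookahead=* remaining=[* num ) / id - num $]
Step 3: reduce F->id. Stack=[( F] ptr=2 lookahead=* remaining=[* num ) / id - num $]
Step 4: reduce T->F. Stack=[( T] ptr=2 lookahead=* remaining=[* num ) / id - num $]
Step 5: shift *. Stack=[( T *] ptr=3 lookahead=num remaining=[num ) / id - num $]
Step 6: shift num. Stack=[( T * num] ptr=4 lookahead=) remaining=[) / id - num $]
Step 7: reduce F->num. Stack=[( T * F] ptr=4 lookahead=) remaining=[) / id - num $]
Step 8: reduce T->T * F. Stack=[( T] ptr=4 lookahead=) remaining=[) / id - num $]
Step 9: reduce E->T. Stack=[( E] ptr=4 lookahead=) remaining=[) / id - num $]
Step 10: shift ). Stack=[( E )] ptr=5 lookahead=/ remaining=[/ id - num $]
Step 11: reduce F->( E ). Stack=[F] ptr=5 lookahead=/ remaining=[/ id - num $]
Step 12: reduce T->F. Stack=[T] ptr=5 lookahead=/ remaining=[/ id - num $]
Step 13: shift /. Stack=[T /] ptr=6 lookahead=id remaining=[id - num $]

Answer: 6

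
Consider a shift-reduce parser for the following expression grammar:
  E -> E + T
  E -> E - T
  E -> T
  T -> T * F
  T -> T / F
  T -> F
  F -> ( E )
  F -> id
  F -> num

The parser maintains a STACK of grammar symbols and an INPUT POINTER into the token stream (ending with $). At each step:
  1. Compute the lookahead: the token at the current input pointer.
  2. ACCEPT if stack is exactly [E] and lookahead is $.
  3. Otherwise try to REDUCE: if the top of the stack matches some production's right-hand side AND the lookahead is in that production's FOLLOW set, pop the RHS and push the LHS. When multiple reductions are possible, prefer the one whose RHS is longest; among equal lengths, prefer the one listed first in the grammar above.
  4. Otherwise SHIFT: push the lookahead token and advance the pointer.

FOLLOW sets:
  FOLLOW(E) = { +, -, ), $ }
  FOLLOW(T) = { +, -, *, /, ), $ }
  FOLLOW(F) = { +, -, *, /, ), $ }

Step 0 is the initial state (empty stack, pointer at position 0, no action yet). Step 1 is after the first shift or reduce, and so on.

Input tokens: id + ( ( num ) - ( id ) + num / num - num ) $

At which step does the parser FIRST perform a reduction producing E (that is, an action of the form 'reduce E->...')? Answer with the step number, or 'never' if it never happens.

Answer: 4

Derivation:
Step 1: shift id. Stack=[id] ptr=1 lookahead=+ remaining=[+ ( ( num ) - ( id ) + num / num - num ) $]
Step 2: reduce F->id. Stack=[F] ptr=1 lookahead=+ remaining=[+ ( ( num ) - ( id ) + num / num - num ) $]
Step 3: reduce T->F. Stack=[T] ptr=1 lookahead=+ remaining=[+ ( ( num ) - ( id ) + num / num - num ) $]
Step 4: reduce E->T. Stack=[E] ptr=1 lookahead=+ remaining=[+ ( ( num ) - ( id ) + num / num - num ) $]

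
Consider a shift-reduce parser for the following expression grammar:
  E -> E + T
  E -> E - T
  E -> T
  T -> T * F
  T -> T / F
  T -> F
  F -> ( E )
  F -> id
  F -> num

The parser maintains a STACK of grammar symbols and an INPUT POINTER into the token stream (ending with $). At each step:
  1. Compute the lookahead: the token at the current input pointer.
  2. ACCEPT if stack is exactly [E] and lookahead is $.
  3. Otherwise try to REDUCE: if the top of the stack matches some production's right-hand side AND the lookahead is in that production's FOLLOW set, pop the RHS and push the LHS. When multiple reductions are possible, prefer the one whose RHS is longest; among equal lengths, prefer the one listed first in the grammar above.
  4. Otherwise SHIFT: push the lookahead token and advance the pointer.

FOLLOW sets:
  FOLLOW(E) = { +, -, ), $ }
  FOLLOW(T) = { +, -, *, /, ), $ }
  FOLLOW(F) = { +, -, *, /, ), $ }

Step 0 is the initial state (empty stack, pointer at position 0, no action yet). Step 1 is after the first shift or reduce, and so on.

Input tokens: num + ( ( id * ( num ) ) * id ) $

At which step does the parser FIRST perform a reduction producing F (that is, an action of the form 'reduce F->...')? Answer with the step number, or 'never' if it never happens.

Step 1: shift num. Stack=[num] ptr=1 lookahead=+ remaining=[+ ( ( id * ( num ) ) * id ) $]
Step 2: reduce F->num. Stack=[F] ptr=1 lookahead=+ remaining=[+ ( ( id * ( num ) ) * id ) $]

Answer: 2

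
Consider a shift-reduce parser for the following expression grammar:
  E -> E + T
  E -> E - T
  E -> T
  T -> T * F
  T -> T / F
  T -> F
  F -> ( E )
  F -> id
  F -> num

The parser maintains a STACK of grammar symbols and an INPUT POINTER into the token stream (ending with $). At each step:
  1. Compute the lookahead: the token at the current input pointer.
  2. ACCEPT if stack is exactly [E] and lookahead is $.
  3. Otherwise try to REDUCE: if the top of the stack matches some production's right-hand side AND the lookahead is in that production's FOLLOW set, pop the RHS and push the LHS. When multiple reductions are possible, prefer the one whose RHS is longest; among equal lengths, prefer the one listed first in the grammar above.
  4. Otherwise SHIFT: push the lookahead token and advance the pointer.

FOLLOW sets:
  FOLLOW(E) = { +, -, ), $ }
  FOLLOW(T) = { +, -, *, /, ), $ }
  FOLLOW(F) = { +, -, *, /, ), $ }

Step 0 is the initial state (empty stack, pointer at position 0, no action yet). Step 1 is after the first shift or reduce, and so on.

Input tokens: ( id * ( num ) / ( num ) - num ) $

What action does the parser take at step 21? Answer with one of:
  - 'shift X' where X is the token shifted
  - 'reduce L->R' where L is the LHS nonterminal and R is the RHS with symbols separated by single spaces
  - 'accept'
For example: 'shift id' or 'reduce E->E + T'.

Answer: reduce F->( E )

Derivation:
Step 1: shift (. Stack=[(] ptr=1 lookahead=id remaining=[id * ( num ) / ( num ) - num ) $]
Step 2: shift id. Stack=[( id] ptr=2 lookahead=* remaining=[* ( num ) / ( num ) - num ) $]
Step 3: reduce F->id. Stack=[( F] ptr=2 lookahead=* remaining=[* ( num ) / ( num ) - num ) $]
Step 4: reduce T->F. Stack=[( T] ptr=2 lookahead=* remaining=[* ( num ) / ( num ) - num ) $]
Step 5: shift *. Stack=[( T *] ptr=3 lookahead=( remaining=[( num ) / ( num ) - num ) $]
Step 6: shift (. Stack=[( T * (] ptr=4 lookahead=num remaining=[num ) / ( num ) - num ) $]
Step 7: shift num. Stack=[( T * ( num] ptr=5 lookahead=) remaining=[) / ( num ) - num ) $]
Step 8: reduce F->num. Stack=[( T * ( F] ptr=5 lookahead=) remaining=[) / ( num ) - num ) $]
Step 9: reduce T->F. Stack=[( T * ( T] ptr=5 lookahead=) remaining=[) / ( num ) - num ) $]
Step 10: reduce E->T. Stack=[( T * ( E] ptr=5 lookahead=) remaining=[) / ( num ) - num ) $]
Step 11: shift ). Stack=[( T * ( E )] ptr=6 lookahead=/ remaining=[/ ( num ) - num ) $]
Step 12: reduce F->( E ). Stack=[( T * F] ptr=6 lookahead=/ remaining=[/ ( num ) - num ) $]
Step 13: reduce T->T * F. Stack=[( T] ptr=6 lookahead=/ remaining=[/ ( num ) - num ) $]
Step 14: shift /. Stack=[( T /] ptr=7 lookahead=( remaining=[( num ) - num ) $]
Step 15: shift (. Stack=[( T / (] ptr=8 lookahead=num remaining=[num ) - num ) $]
Step 16: shift num. Stack=[( T / ( num] ptr=9 lookahead=) remaining=[) - num ) $]
Step 17: reduce F->num. Stack=[( T / ( F] ptr=9 lookahead=) remaining=[) - num ) $]
Step 18: reduce T->F. Stack=[( T / ( T] ptr=9 lookahead=) remaining=[) - num ) $]
Step 19: reduce E->T. Stack=[( T / ( E] ptr=9 lookahead=) remaining=[) - num ) $]
Step 20: shift ). Stack=[( T / ( E )] ptr=10 lookahead=- remaining=[- num ) $]
Step 21: reduce F->( E ). Stack=[( T / F] ptr=10 lookahead=- remaining=[- num ) $]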